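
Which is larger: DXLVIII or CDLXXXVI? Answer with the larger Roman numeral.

DXLVIII = 548
CDLXXXVI = 486
548 is larger

DXLVIII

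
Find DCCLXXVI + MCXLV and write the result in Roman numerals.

DCCLXXVI = 776
MCXLV = 1145
776 + 1145 = 1921

MCMXXI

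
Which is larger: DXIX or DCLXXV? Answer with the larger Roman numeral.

DXIX = 519
DCLXXV = 675
675 is larger

DCLXXV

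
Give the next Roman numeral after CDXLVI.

CDXLVI = 446; next is 447

CDXLVII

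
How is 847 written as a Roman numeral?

Convert 847 to Roman numerals:
  847 contains 1×500 (D)
  347 contains 3×100 (CCC)
  47 contains 1×40 (XL)
  7 contains 1×5 (V)
  2 contains 2×1 (II)

DCCCXLVII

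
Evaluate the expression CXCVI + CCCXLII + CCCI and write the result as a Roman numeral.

CXCVI = 196, CCCXLII = 342, CCCI = 301
196 + 342 = 538
538 + 301 = 839

DCCCXXXIX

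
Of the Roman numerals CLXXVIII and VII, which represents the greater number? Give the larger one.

CLXXVIII = 178
VII = 7
178 is larger

CLXXVIII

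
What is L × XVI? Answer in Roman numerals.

L = 50
XVI = 16
50 × 16 = 800

DCCC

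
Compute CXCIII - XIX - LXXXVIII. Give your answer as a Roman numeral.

CXCIII = 193, XIX = 19, LXXXVIII = 88
193 - 19 = 174
174 - 88 = 86

LXXXVI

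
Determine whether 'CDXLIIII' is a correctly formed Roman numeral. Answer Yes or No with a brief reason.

'CDXLIIII': More than 3 consecutive I's

No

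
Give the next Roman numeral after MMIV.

MMIV = 2004, so the next integer is 2004 + 1 = 2005

MMV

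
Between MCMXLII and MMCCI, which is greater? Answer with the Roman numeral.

MCMXLII = 1942
MMCCI = 2201
2201 is larger

MMCCI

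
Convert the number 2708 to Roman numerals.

Convert 2708 to Roman numerals:
  2708 contains 2×1000 (MM)
  708 contains 1×500 (D)
  208 contains 2×100 (CC)
  8 contains 1×5 (V)
  3 contains 3×1 (III)

MMDCCVIII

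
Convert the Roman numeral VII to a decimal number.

VII: V=5, I=1, I=1
5 + 1 + 1 = 7

7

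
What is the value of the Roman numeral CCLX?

CCLX: C=100, C=100, L=50, X=10
100 + 100 + 50 + 10 = 260

260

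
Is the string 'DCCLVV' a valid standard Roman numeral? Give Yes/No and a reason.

'DCCLVV': V should not appear more than once

No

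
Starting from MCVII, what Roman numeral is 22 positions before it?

MCVII = 1107
1107 - 22 = 1085

MLXXXV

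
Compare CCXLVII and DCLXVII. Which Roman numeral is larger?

CCXLVII = 247
DCLXVII = 667
667 is larger

DCLXVII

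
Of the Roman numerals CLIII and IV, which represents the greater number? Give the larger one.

CLIII = 153
IV = 4
153 is larger

CLIII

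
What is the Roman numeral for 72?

Convert 72 to Roman numerals:
  72 contains 1×50 (L)
  22 contains 2×10 (XX)
  2 contains 2×1 (II)

LXXII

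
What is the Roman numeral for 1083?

Convert 1083 to Roman numerals:
  1083 contains 1×1000 (M)
  83 contains 1×50 (L)
  33 contains 3×10 (XXX)
  3 contains 3×1 (III)

MLXXXIII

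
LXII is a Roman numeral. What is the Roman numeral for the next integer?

LXII = 62; next is 63

LXIII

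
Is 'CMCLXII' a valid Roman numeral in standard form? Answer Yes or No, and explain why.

'CMCLXII': C cannot come right after the subtractive pair CM: once C is subtracted in CM, the next symbol must be smaller than C

No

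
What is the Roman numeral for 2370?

Convert 2370 to Roman numerals:
  2370 contains 2×1000 (MM)
  370 contains 3×100 (CCC)
  70 contains 1×50 (L)
  20 contains 2×10 (XX)

MMCCCLXX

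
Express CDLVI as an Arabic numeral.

CDLVI: CD=400, L=50, V=5, I=1
400 + 50 + 5 + 1 = 456

456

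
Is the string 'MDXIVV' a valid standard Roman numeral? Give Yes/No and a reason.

'MDXIVV': V should not appear more than once

No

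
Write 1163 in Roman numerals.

Convert 1163 to Roman numerals:
  1163 contains 1×1000 (M)
  163 contains 1×100 (C)
  63 contains 1×50 (L)
  13 contains 1×10 (X)
  3 contains 3×1 (III)

MCLXIII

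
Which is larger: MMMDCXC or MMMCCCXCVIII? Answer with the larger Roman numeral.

MMMDCXC = 3690
MMMCCCXCVIII = 3398
3690 is larger

MMMDCXC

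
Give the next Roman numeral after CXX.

CXX = 120, so the next integer is 120 + 1 = 121

CXXI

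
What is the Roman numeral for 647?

Convert 647 to Roman numerals:
  647 contains 1×500 (D)
  147 contains 1×100 (C)
  47 contains 1×40 (XL)
  7 contains 1×5 (V)
  2 contains 2×1 (II)

DCXLVII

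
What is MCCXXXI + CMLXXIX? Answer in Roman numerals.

MCCXXXI = 1231
CMLXXIX = 979
1231 + 979 = 2210

MMCCX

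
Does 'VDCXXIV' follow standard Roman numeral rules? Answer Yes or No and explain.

'VDCXXIV': V should not appear more than once

No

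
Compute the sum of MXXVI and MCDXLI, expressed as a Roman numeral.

MXXVI = 1026
MCDXLI = 1441
1026 + 1441 = 2467

MMCDLXVII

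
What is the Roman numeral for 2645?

Convert 2645 to Roman numerals:
  2645 contains 2×1000 (MM)
  645 contains 1×500 (D)
  145 contains 1×100 (C)
  45 contains 1×40 (XL)
  5 contains 1×5 (V)

MMDCXLV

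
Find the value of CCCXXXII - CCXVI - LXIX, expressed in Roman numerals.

CCCXXXII = 332, CCXVI = 216, LXIX = 69
332 - 216 = 116
116 - 69 = 47

XLVII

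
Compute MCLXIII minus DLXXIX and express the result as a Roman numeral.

MCLXIII = 1163
DLXXIX = 579
1163 - 579 = 584

DLXXXIV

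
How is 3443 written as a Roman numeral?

Convert 3443 to Roman numerals:
  3443 contains 3×1000 (MMM)
  443 contains 1×400 (CD)
  43 contains 1×40 (XL)
  3 contains 3×1 (III)

MMMCDXLIII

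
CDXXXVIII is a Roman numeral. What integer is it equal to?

CDXXXVIII: CD=400, X=10, X=10, X=10, V=5, I=1, I=1, I=1
400 + 10 + 10 + 10 + 5 + 1 + 1 + 1 = 438

438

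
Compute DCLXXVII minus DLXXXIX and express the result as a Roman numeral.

DCLXXVII = 677
DLXXXIX = 589
677 - 589 = 88

LXXXVIII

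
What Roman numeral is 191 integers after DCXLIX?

DCXLIX = 649
649 + 191 = 840

DCCCXL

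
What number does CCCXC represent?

CCCXC: C=100, C=100, C=100, XC=90
100 + 100 + 100 + 90 = 390

390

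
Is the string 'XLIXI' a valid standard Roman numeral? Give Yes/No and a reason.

'XLIXI': I cannot come right after the subtractive pair IX: once I is subtracted in IX, the next symbol must be smaller than I

No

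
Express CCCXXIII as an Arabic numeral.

CCCXXIII: C=100, C=100, C=100, X=10, X=10, I=1, I=1, I=1
100 + 100 + 100 + 10 + 10 + 1 + 1 + 1 = 323

323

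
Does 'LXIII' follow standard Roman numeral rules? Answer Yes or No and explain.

'LXIII': Check the rules: uses only the symbols I, V, X, L, C, D, M; no symbol is repeated more than three times in a row; V, L and D each appear at most once; no smaller symbol precedes a larger one (values never increase from left to right). Value: L (50) + X (10) + I (1) + I (1) + I (1) = 63. So it is a valid standard Roman numeral.

Yes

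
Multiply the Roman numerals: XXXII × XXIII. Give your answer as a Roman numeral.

XXXII = 32
XXIII = 23
32 × 23 = 736

DCCXXXVI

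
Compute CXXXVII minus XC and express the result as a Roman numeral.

CXXXVII = 137
XC = 90
137 - 90 = 47

XLVII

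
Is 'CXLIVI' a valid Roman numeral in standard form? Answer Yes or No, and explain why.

'CXLIVI': I cannot come right after the subtractive pair IV: once I is subtracted in IV, the next symbol must be smaller than I

No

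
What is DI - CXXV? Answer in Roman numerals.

DI = 501
CXXV = 125
501 - 125 = 376

CCCLXXVI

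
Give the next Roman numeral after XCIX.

XCIX = 99; next is 100

C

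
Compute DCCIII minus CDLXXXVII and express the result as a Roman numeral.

DCCIII = 703
CDLXXXVII = 487
703 - 487 = 216

CCXVI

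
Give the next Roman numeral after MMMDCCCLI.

MMMDCCCLI = 3851; next is 3852

MMMDCCCLII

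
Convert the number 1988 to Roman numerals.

Convert 1988 to Roman numerals:
  1988 contains 1×1000 (M)
  988 contains 1×900 (CM)
  88 contains 1×50 (L)
  38 contains 3×10 (XXX)
  8 contains 1×5 (V)
  3 contains 3×1 (III)

MCMLXXXVIII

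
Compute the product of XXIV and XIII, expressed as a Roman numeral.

XXIV = 24
XIII = 13
24 × 13 = 312

CCCXII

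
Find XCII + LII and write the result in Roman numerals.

XCII = 92
LII = 52
92 + 52 = 144

CXLIV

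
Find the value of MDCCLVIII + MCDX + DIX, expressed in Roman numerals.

MDCCLVIII = 1758, MCDX = 1410, DIX = 509
1758 + 1410 = 3168
3168 + 509 = 3677

MMMDCLXXVII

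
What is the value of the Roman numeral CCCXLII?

CCCXLII: C=100, C=100, C=100, XL=40, I=1, I=1
100 + 100 + 100 + 40 + 1 + 1 = 342

342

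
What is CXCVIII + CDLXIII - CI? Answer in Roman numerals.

CXCVIII = 198, CDLXIII = 463, CI = 101
198 + 463 = 661
661 - 101 = 560

DLX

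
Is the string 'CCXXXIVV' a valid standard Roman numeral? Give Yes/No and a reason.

'CCXXXIVV': V should not appear more than once

No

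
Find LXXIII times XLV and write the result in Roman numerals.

LXXIII = 73
XLV = 45
73 × 45 = 3285

MMMCCLXXXV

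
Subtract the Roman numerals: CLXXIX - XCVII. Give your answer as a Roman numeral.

CLXXIX = 179
XCVII = 97
179 - 97 = 82

LXXXII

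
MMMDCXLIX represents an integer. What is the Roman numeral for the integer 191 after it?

MMMDCXLIX = 3649
3649 + 191 = 3840

MMMDCCCXL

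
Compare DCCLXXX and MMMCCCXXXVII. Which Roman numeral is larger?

DCCLXXX = 780
MMMCCCXXXVII = 3337
3337 is larger

MMMCCCXXXVII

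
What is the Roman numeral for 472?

Convert 472 to Roman numerals:
  472 contains 1×400 (CD)
  72 contains 1×50 (L)
  22 contains 2×10 (XX)
  2 contains 2×1 (II)

CDLXXII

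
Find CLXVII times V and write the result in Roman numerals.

CLXVII = 167
V = 5
167 × 5 = 835

DCCCXXXV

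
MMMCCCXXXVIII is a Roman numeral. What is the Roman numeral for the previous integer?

MMMCCCXXXVIII = 3338; previous is 3337

MMMCCCXXXVII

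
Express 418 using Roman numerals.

Convert 418 to Roman numerals:
  418 contains 1×400 (CD)
  18 contains 1×10 (X)
  8 contains 1×5 (V)
  3 contains 3×1 (III)

CDXVIII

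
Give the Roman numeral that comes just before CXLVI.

CXLVI = 146; previous is 145

CXLV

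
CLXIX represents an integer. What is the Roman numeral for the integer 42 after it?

CLXIX = 169
169 + 42 = 211

CCXI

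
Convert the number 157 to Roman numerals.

Convert 157 to Roman numerals:
  157 contains 1×100 (C)
  57 contains 1×50 (L)
  7 contains 1×5 (V)
  2 contains 2×1 (II)

CLVII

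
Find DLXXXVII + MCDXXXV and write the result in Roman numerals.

DLXXXVII = 587
MCDXXXV = 1435
587 + 1435 = 2022

MMXXII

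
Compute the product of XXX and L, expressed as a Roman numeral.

XXX = 30
L = 50
30 × 50 = 1500

MD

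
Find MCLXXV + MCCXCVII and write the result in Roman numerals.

MCLXXV = 1175
MCCXCVII = 1297
1175 + 1297 = 2472

MMCDLXXII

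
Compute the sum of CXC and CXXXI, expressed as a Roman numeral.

CXC = 190
CXXXI = 131
190 + 131 = 321

CCCXXI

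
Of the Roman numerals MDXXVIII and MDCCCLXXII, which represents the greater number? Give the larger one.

MDXXVIII = 1528
MDCCCLXXII = 1872
1872 is larger

MDCCCLXXII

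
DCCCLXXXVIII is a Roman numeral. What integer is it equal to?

DCCCLXXXVIII: D=500, C=100, C=100, C=100, L=50, X=10, X=10, X=10, V=5, I=1, I=1, I=1
500 + 100 + 100 + 100 + 50 + 10 + 10 + 10 + 5 + 1 + 1 + 1 = 888

888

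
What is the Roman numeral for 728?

Convert 728 to Roman numerals:
  728 contains 1×500 (D)
  228 contains 2×100 (CC)
  28 contains 2×10 (XX)
  8 contains 1×5 (V)
  3 contains 3×1 (III)

DCCXXVIII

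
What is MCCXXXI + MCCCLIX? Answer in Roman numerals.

MCCXXXI = 1231
MCCCLIX = 1359
1231 + 1359 = 2590

MMDXC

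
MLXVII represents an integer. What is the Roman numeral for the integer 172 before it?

MLXVII = 1067
1067 - 172 = 895

DCCCXCV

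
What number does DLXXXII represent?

DLXXXII: D=500, L=50, X=10, X=10, X=10, I=1, I=1
500 + 50 + 10 + 10 + 10 + 1 + 1 = 582

582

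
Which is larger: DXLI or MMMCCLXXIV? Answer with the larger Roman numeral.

DXLI = 541
MMMCCLXXIV = 3274
3274 is larger

MMMCCLXXIV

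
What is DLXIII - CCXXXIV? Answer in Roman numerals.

DLXIII = 563
CCXXXIV = 234
563 - 234 = 329

CCCXXIX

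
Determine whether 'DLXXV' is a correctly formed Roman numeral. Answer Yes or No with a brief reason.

'DLXXV': Check the rules: uses only the symbols I, V, X, L, C, D, M; no symbol is repeated more than three times in a row; V, L and D each appear at most once; no smaller symbol precedes a larger one (values never increase from left to right). Value: D (500) + L (50) + X (10) + X (10) + V (5) = 575. So it is a valid standard Roman numeral.

Yes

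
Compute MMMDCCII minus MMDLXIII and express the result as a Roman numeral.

MMMDCCII = 3702
MMDLXIII = 2563
3702 - 2563 = 1139

MCXXXIX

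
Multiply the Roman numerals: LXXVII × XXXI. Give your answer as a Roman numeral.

LXXVII = 77
XXXI = 31
77 × 31 = 2387

MMCCCLXXXVII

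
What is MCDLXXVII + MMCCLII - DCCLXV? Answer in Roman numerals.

MCDLXXVII = 1477, MMCCLII = 2252, DCCLXV = 765
1477 + 2252 = 3729
3729 - 765 = 2964

MMCMLXIV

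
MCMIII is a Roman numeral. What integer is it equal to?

MCMIII: M=1000, CM=900, I=1, I=1, I=1
1000 + 900 + 1 + 1 + 1 = 1903

1903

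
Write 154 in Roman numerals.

Convert 154 to Roman numerals:
  154 contains 1×100 (C)
  54 contains 1×50 (L)
  4 contains 1×4 (IV)

CLIV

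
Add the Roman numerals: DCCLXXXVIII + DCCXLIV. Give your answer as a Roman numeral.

DCCLXXXVIII = 788
DCCXLIV = 744
788 + 744 = 1532

MDXXXII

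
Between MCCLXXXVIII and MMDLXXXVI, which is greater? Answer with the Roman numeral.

MCCLXXXVIII = 1288
MMDLXXXVI = 2586
2586 is larger

MMDLXXXVI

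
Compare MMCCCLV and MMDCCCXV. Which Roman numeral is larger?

MMCCCLV = 2355
MMDCCCXV = 2815
2815 is larger

MMDCCCXV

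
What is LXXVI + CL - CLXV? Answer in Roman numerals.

LXXVI = 76, CL = 150, CLXV = 165
76 + 150 = 226
226 - 165 = 61

LXI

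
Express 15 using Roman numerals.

Convert 15 to Roman numerals:
  15 contains 1×10 (X)
  5 contains 1×5 (V)

XV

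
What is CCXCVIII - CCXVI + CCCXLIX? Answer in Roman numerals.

CCXCVIII = 298, CCXVI = 216, CCCXLIX = 349
298 - 216 = 82
82 + 349 = 431

CDXXXI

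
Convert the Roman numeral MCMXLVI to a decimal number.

MCMXLVI: M=1000, CM=900, XL=40, V=5, I=1
1000 + 900 + 40 + 5 + 1 = 1946

1946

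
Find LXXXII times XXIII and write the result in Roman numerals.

LXXXII = 82
XXIII = 23
82 × 23 = 1886

MDCCCLXXXVI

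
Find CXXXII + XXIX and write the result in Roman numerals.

CXXXII = 132
XXIX = 29
132 + 29 = 161

CLXI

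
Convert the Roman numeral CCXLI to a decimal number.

CCXLI: C=100, C=100, XL=40, I=1
100 + 100 + 40 + 1 = 241

241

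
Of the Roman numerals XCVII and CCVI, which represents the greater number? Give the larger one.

XCVII = 97
CCVI = 206
206 is larger

CCVI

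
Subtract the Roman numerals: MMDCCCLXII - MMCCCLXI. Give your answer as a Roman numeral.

MMDCCCLXII = 2862
MMCCCLXI = 2361
2862 - 2361 = 501

DI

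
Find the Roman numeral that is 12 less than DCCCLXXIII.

DCCCLXXIII = 873
873 - 12 = 861

DCCCLXI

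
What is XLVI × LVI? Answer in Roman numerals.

XLVI = 46
LVI = 56
46 × 56 = 2576

MMDLXXVI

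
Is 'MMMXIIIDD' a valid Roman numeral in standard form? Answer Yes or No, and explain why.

'MMMXIIIDD': D should not appear more than once

No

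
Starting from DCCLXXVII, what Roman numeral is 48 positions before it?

DCCLXXVII = 777
777 - 48 = 729

DCCXXIX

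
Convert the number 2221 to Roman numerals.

Convert 2221 to Roman numerals:
  2221 contains 2×1000 (MM)
  221 contains 2×100 (CC)
  21 contains 2×10 (XX)
  1 contains 1×1 (I)

MMCCXXI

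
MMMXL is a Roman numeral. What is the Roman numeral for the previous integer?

MMMXL = 3040, so the previous integer is 3040 - 1 = 3039

MMMXXXIX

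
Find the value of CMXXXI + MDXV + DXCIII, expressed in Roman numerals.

CMXXXI = 931, MDXV = 1515, DXCIII = 593
931 + 1515 = 2446
2446 + 593 = 3039

MMMXXXIX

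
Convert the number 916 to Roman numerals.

Convert 916 to Roman numerals:
  916 contains 1×900 (CM)
  16 contains 1×10 (X)
  6 contains 1×5 (V)
  1 contains 1×1 (I)

CMXVI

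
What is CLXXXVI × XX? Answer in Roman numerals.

CLXXXVI = 186
XX = 20
186 × 20 = 3720

MMMDCCXX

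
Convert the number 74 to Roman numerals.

Convert 74 to Roman numerals:
  74 contains 1×50 (L)
  24 contains 2×10 (XX)
  4 contains 1×4 (IV)

LXXIV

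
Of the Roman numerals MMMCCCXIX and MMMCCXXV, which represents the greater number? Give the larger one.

MMMCCCXIX = 3319
MMMCCXXV = 3225
3319 is larger

MMMCCCXIX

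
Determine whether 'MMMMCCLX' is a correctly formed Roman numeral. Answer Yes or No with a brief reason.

'MMMMCCLX': More than 3 consecutive M's

No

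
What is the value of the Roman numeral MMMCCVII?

MMMCCVII: M=1000, M=1000, M=1000, C=100, C=100, V=5, I=1, I=1
1000 + 1000 + 1000 + 100 + 100 + 5 + 1 + 1 = 3207

3207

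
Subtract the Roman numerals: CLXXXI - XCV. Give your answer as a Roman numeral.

CLXXXI = 181
XCV = 95
181 - 95 = 86

LXXXVI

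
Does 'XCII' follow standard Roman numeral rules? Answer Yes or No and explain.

'XCII': Check the rules: uses only the symbols I, V, X, L, C, D, M; no symbol is repeated more than three times in a row; V, L and D each appear at most once; the only place a smaller symbol precedes a larger one is the allowed subtractive pair XC, the symbol right after such a pair (if any) is smaller than the pair's first symbol, and otherwise the values never increase from left to right. Value: XC (90) + I (1) + I (1) = 92. So it is a valid standard Roman numeral.

Yes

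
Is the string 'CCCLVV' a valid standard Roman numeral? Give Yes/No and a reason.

'CCCLVV': V should not appear more than once

No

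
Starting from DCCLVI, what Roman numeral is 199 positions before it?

DCCLVI = 756
756 - 199 = 557

DLVII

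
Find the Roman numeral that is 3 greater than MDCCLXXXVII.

MDCCLXXXVII = 1787
1787 + 3 = 1790

MDCCXC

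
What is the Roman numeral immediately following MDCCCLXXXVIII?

MDCCCLXXXVIII = 1888; next is 1889

MDCCCLXXXIX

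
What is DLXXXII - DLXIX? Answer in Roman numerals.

DLXXXII = 582
DLXIX = 569
582 - 569 = 13

XIII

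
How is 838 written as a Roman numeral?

Convert 838 to Roman numerals:
  838 contains 1×500 (D)
  338 contains 3×100 (CCC)
  38 contains 3×10 (XXX)
  8 contains 1×5 (V)
  3 contains 3×1 (III)

DCCCXXXVIII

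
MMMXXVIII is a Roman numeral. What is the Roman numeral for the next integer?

MMMXXVIII = 3028, so the next integer is 3028 + 1 = 3029

MMMXXIX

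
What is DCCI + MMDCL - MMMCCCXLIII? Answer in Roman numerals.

DCCI = 701, MMDCL = 2650, MMMCCCXLIII = 3343
701 + 2650 = 3351
3351 - 3343 = 8

VIII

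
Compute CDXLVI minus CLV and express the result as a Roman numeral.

CDXLVI = 446
CLV = 155
446 - 155 = 291

CCXCI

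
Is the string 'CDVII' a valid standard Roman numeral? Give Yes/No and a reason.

'CDVII': Check the rules: uses only the symbols I, V, X, L, C, D, M; no symbol is repeated more than three times in a row; V, L and D each appear at most once; the only place a smaller symbol precedes a larger one is the allowed subtractive pair CD, the symbol right after such a pair (if any) is smaller than the pair's first symbol, and otherwise the values never increase from left to right. Value: CD (400) + V (5) + I (1) + I (1) = 407. So it is a valid standard Roman numeral.

Yes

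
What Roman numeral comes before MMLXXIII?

MMLXXIII = 2073, so the previous integer is 2073 - 1 = 2072

MMLXXII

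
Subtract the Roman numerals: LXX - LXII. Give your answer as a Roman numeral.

LXX = 70
LXII = 62
70 - 62 = 8

VIII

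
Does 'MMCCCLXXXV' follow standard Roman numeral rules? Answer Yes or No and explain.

'MMCCCLXXXV': Check the rules: uses only the symbols I, V, X, L, C, D, M; no symbol is repeated more than three times in a row; V, L and D each appear at most once; no smaller symbol precedes a larger one (values never increase from left to right). Value: M (1000) + M (1000) + C (100) + C (100) + C (100) + L (50) + X (10) + X (10) + X (10) + V (5) = 2385. So it is a valid standard Roman numeral.

Yes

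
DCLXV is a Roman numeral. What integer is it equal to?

DCLXV: D=500, C=100, L=50, X=10, V=5
500 + 100 + 50 + 10 + 5 = 665

665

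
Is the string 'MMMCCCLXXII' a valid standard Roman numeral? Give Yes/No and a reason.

'MMMCCCLXXII': Check the rules: uses only the symbols I, V, X, L, C, D, M; no symbol is repeated more than three times in a row; V, L and D each appear at most once; no smaller symbol precedes a larger one (values never increase from left to right). Value: M (1000) + M (1000) + M (1000) + C (100) + C (100) + C (100) + L (50) + X (10) + X (10) + I (1) + I (1) = 3372. So it is a valid standard Roman numeral.

Yes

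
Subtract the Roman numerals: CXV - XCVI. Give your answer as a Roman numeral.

CXV = 115
XCVI = 96
115 - 96 = 19

XIX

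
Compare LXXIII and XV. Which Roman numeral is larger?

LXXIII = 73
XV = 15
73 is larger

LXXIII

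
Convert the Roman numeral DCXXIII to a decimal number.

DCXXIII: D=500, C=100, X=10, X=10, I=1, I=1, I=1
500 + 100 + 10 + 10 + 1 + 1 + 1 = 623

623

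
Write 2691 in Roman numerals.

Convert 2691 to Roman numerals:
  2691 contains 2×1000 (MM)
  691 contains 1×500 (D)
  191 contains 1×100 (C)
  91 contains 1×90 (XC)
  1 contains 1×1 (I)

MMDCXCI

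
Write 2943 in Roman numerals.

Convert 2943 to Roman numerals:
  2943 contains 2×1000 (MM)
  943 contains 1×900 (CM)
  43 contains 1×40 (XL)
  3 contains 3×1 (III)

MMCMXLIII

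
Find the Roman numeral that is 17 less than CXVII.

CXVII = 117
117 - 17 = 100

C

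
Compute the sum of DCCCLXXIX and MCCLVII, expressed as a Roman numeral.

DCCCLXXIX = 879
MCCLVII = 1257
879 + 1257 = 2136

MMCXXXVI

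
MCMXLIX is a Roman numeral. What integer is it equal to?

MCMXLIX: M=1000, CM=900, XL=40, IX=9
1000 + 900 + 40 + 9 = 1949

1949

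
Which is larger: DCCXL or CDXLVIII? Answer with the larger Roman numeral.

DCCXL = 740
CDXLVIII = 448
740 is larger

DCCXL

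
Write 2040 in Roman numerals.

Convert 2040 to Roman numerals:
  2040 contains 2×1000 (MM)
  40 contains 1×40 (XL)

MMXL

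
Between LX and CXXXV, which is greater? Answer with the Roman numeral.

LX = 60
CXXXV = 135
135 is larger

CXXXV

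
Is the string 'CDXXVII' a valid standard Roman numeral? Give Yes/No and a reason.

'CDXXVII': Check the rules: uses only the symbols I, V, X, L, C, D, M; no symbol is repeated more than three times in a row; V, L and D each appear at most once; the only place a smaller symbol precedes a larger one is the allowed subtractive pair CD, the symbol right after such a pair (if any) is smaller than the pair's first symbol, and otherwise the values never increase from left to right. Value: CD (400) + X (10) + X (10) + V (5) + I (1) + I (1) = 427. So it is a valid standard Roman numeral.

Yes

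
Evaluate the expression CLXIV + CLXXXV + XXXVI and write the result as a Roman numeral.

CLXIV = 164, CLXXXV = 185, XXXVI = 36
164 + 185 = 349
349 + 36 = 385

CCCLXXXV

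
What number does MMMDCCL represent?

MMMDCCL: M=1000, M=1000, M=1000, D=500, C=100, C=100, L=50
1000 + 1000 + 1000 + 500 + 100 + 100 + 50 = 3750

3750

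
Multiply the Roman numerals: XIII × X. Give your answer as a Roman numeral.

XIII = 13
X = 10
13 × 10 = 130

CXXX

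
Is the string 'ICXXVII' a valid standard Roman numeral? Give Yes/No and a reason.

'ICXXVII': Invalid subtractive combination: IC

No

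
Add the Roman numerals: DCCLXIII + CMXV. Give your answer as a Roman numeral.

DCCLXIII = 763
CMXV = 915
763 + 915 = 1678

MDCLXXVIII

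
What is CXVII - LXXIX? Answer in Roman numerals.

CXVII = 117
LXXIX = 79
117 - 79 = 38

XXXVIII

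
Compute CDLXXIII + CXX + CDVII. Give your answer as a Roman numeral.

CDLXXIII = 473, CXX = 120, CDVII = 407
473 + 120 = 593
593 + 407 = 1000

M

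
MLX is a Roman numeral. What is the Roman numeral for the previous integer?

MLX = 1060, so the previous integer is 1060 - 1 = 1059

MLIX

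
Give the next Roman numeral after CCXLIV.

CCXLIV = 244, so the next integer is 244 + 1 = 245

CCXLV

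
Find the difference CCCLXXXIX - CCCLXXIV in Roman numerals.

CCCLXXXIX = 389
CCCLXXIV = 374
389 - 374 = 15

XV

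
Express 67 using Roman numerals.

Convert 67 to Roman numerals:
  67 contains 1×50 (L)
  17 contains 1×10 (X)
  7 contains 1×5 (V)
  2 contains 2×1 (II)

LXVII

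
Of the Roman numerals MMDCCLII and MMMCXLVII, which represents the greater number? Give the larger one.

MMDCCLII = 2752
MMMCXLVII = 3147
3147 is larger

MMMCXLVII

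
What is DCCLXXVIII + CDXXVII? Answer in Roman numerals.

DCCLXXVIII = 778
CDXXVII = 427
778 + 427 = 1205

MCCV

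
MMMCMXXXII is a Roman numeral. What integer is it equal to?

MMMCMXXXII: M=1000, M=1000, M=1000, CM=900, X=10, X=10, X=10, I=1, I=1
1000 + 1000 + 1000 + 900 + 10 + 10 + 10 + 1 + 1 = 3932

3932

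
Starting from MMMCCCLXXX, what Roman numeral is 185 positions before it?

MMMCCCLXXX = 3380
3380 - 185 = 3195

MMMCXCV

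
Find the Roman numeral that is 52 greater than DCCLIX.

DCCLIX = 759
759 + 52 = 811

DCCCXI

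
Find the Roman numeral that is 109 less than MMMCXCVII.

MMMCXCVII = 3197
3197 - 109 = 3088

MMMLXXXVIII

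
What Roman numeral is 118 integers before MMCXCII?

MMCXCII = 2192
2192 - 118 = 2074

MMLXXIV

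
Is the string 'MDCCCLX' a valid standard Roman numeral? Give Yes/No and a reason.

'MDCCCLX': Check the rules: uses only the symbols I, V, X, L, C, D, M; no symbol is repeated more than three times in a row; V, L and D each appear at most once; no smaller symbol precedes a larger one (values never increase from left to right). Value: M (1000) + D (500) + C (100) + C (100) + C (100) + L (50) + X (10) = 1860. So it is a valid standard Roman numeral.

Yes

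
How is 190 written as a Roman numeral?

Convert 190 to Roman numerals:
  190 contains 1×100 (C)
  90 contains 1×90 (XC)

CXC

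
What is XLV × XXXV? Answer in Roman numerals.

XLV = 45
XXXV = 35
45 × 35 = 1575

MDLXXV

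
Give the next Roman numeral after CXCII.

CXCII = 192, so the next integer is 192 + 1 = 193

CXCIII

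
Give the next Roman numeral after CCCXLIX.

CCCXLIX = 349, so the next integer is 349 + 1 = 350

CCCL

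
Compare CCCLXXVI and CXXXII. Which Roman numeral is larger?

CCCLXXVI = 376
CXXXII = 132
376 is larger

CCCLXXVI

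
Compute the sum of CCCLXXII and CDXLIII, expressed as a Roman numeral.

CCCLXXII = 372
CDXLIII = 443
372 + 443 = 815

DCCCXV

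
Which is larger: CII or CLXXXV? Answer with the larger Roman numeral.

CII = 102
CLXXXV = 185
185 is larger

CLXXXV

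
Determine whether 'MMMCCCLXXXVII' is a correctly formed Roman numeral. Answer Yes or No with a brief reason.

'MMMCCCLXXXVII': Check the rules: uses only the symbols I, V, X, L, C, D, M; no symbol is repeated more than three times in a row; V, L and D each appear at most once; no smaller symbol precedes a larger one (values never increase from left to right). Value: M (1000) + M (1000) + M (1000) + C (100) + C (100) + C (100) + L (50) + X (10) + X (10) + X (10) + V (5) + I (1) + I (1) = 3387. So it is a valid standard Roman numeral.

Yes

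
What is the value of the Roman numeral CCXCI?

CCXCI: C=100, C=100, XC=90, I=1
100 + 100 + 90 + 1 = 291

291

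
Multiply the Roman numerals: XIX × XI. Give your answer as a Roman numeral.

XIX = 19
XI = 11
19 × 11 = 209

CCIX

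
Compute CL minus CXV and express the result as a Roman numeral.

CL = 150
CXV = 115
150 - 115 = 35

XXXV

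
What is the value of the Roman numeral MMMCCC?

MMMCCC: M=1000, M=1000, M=1000, C=100, C=100, C=100
1000 + 1000 + 1000 + 100 + 100 + 100 = 3300

3300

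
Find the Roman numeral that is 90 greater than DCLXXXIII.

DCLXXXIII = 683
683 + 90 = 773

DCCLXXIII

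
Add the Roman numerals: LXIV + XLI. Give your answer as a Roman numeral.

LXIV = 64
XLI = 41
64 + 41 = 105

CV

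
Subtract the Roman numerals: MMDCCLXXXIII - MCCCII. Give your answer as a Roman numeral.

MMDCCLXXXIII = 2783
MCCCII = 1302
2783 - 1302 = 1481

MCDLXXXI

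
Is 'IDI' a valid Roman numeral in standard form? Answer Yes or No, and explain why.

'IDI': Invalid subtractive combination: ID

No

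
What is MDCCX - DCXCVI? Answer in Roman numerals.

MDCCX = 1710
DCXCVI = 696
1710 - 696 = 1014

MXIV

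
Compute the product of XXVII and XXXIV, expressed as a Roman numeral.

XXVII = 27
XXXIV = 34
27 × 34 = 918

CMXVIII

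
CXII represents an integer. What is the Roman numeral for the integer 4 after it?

CXII = 112
112 + 4 = 116

CXVI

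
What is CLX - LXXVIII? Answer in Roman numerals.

CLX = 160
LXXVIII = 78
160 - 78 = 82

LXXXII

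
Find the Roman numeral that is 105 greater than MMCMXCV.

MMCMXCV = 2995
2995 + 105 = 3100

MMMC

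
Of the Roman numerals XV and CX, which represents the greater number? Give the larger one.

XV = 15
CX = 110
110 is larger

CX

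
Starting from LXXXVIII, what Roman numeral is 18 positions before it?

LXXXVIII = 88
88 - 18 = 70

LXX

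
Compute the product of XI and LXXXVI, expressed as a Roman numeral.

XI = 11
LXXXVI = 86
11 × 86 = 946

CMXLVI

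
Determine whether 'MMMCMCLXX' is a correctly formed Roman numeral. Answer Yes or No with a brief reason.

'MMMCMCLXX': C cannot come right after the subtractive pair CM: once C is subtracted in CM, the next symbol must be smaller than C

No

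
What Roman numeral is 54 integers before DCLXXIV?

DCLXXIV = 674
674 - 54 = 620

DCXX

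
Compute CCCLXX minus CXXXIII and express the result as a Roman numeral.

CCCLXX = 370
CXXXIII = 133
370 - 133 = 237

CCXXXVII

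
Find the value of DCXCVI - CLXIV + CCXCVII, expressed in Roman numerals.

DCXCVI = 696, CLXIV = 164, CCXCVII = 297
696 - 164 = 532
532 + 297 = 829

DCCCXXIX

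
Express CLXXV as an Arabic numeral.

CLXXV: C=100, L=50, X=10, X=10, V=5
100 + 50 + 10 + 10 + 5 = 175

175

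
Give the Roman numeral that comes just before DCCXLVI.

DCCXLVI = 746, so the previous integer is 746 - 1 = 745

DCCXLV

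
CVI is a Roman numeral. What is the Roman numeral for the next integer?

CVI = 106, so the next integer is 106 + 1 = 107

CVII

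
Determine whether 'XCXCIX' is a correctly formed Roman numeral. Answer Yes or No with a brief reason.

'XCXCIX': X (position 1) comes before the larger symbol C (position 4) without being directly in front of it as a subtractive pair; apart from IV, IX, XL, XC, CD and CM, symbols must go from largest to smallest

No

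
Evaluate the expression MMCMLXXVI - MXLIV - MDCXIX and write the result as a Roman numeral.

MMCMLXXVI = 2976, MXLIV = 1044, MDCXIX = 1619
2976 - 1044 = 1932
1932 - 1619 = 313

CCCXIII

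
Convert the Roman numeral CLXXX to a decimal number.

CLXXX: C=100, L=50, X=10, X=10, X=10
100 + 50 + 10 + 10 + 10 = 180

180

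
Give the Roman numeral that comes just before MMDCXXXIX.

MMDCXXXIX = 2639; previous is 2638

MMDCXXXVIII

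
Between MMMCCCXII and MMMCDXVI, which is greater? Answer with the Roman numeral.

MMMCCCXII = 3312
MMMCDXVI = 3416
3416 is larger

MMMCDXVI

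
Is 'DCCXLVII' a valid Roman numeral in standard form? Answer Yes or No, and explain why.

'DCCXLVII': Check the rules: uses only the symbols I, V, X, L, C, D, M; no symbol is repeated more than three times in a row; V, L and D each appear at most once; the only place a smaller symbol precedes a larger one is the allowed subtractive pair XL, the symbol right after such a pair (if any) is smaller than the pair's first symbol, and otherwise the values never increase from left to right. Value: D (500) + C (100) + C (100) + XL (40) + V (5) + I (1) + I (1) = 747. So it is a valid standard Roman numeral.

Yes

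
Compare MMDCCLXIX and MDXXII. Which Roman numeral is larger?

MMDCCLXIX = 2769
MDXXII = 1522
2769 is larger

MMDCCLXIX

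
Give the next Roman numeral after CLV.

CLV = 155; next is 156

CLVI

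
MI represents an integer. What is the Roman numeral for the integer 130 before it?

MI = 1001
1001 - 130 = 871

DCCCLXXI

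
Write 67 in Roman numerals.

Convert 67 to Roman numerals:
  67 contains 1×50 (L)
  17 contains 1×10 (X)
  7 contains 1×5 (V)
  2 contains 2×1 (II)

LXVII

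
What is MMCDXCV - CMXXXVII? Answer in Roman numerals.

MMCDXCV = 2495
CMXXXVII = 937
2495 - 937 = 1558

MDLVIII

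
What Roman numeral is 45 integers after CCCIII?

CCCIII = 303
303 + 45 = 348

CCCXLVIII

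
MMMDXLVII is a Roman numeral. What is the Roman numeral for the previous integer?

MMMDXLVII = 3547, so the previous integer is 3547 - 1 = 3546

MMMDXLVI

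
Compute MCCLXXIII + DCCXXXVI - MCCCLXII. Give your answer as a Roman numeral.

MCCLXXIII = 1273, DCCXXXVI = 736, MCCCLXII = 1362
1273 + 736 = 2009
2009 - 1362 = 647

DCXLVII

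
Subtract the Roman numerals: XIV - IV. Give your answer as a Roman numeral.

XIV = 14
IV = 4
14 - 4 = 10

X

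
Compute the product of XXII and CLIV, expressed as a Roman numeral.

XXII = 22
CLIV = 154
22 × 154 = 3388

MMMCCCLXXXVIII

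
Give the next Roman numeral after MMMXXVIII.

MMMXXVIII = 3028; next is 3029

MMMXXIX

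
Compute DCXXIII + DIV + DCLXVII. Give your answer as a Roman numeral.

DCXXIII = 623, DIV = 504, DCLXVII = 667
623 + 504 = 1127
1127 + 667 = 1794

MDCCXCIV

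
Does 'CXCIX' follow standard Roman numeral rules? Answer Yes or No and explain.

'CXCIX': Check the rules: uses only the symbols I, V, X, L, C, D, M; no symbol is repeated more than three times in a row; V, L and D each appear at most once; the only places a smaller symbol precedes a larger one are the allowed subtractive pairs XC, IX, the symbol right after such a pair (if any) is smaller than the pair's first symbol, and otherwise the values never increase from left to right. Value: C (100) + XC (90) + IX (9) = 199. So it is a valid standard Roman numeral.

Yes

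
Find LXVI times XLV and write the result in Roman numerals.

LXVI = 66
XLV = 45
66 × 45 = 2970

MMCMLXX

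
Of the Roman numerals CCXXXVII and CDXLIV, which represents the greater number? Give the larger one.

CCXXXVII = 237
CDXLIV = 444
444 is larger

CDXLIV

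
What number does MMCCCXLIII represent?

MMCCCXLIII: M=1000, M=1000, C=100, C=100, C=100, XL=40, I=1, I=1, I=1
1000 + 1000 + 100 + 100 + 100 + 40 + 1 + 1 + 1 = 2343

2343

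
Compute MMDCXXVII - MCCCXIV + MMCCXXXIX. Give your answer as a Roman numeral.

MMDCXXVII = 2627, MCCCXIV = 1314, MMCCXXXIX = 2239
2627 - 1314 = 1313
1313 + 2239 = 3552

MMMDLII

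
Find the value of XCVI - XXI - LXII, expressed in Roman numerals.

XCVI = 96, XXI = 21, LXII = 62
96 - 21 = 75
75 - 62 = 13

XIII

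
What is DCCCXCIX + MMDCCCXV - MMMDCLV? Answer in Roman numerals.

DCCCXCIX = 899, MMDCCCXV = 2815, MMMDCLV = 3655
899 + 2815 = 3714
3714 - 3655 = 59

LIX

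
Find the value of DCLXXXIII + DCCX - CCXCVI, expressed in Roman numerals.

DCLXXXIII = 683, DCCX = 710, CCXCVI = 296
683 + 710 = 1393
1393 - 296 = 1097

MXCVII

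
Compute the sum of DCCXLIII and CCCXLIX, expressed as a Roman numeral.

DCCXLIII = 743
CCCXLIX = 349
743 + 349 = 1092

MXCII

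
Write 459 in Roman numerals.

Convert 459 to Roman numerals:
  459 contains 1×400 (CD)
  59 contains 1×50 (L)
  9 contains 1×9 (IX)

CDLIX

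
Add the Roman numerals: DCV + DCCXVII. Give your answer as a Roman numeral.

DCV = 605
DCCXVII = 717
605 + 717 = 1322

MCCCXXII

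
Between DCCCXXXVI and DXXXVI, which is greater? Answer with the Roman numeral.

DCCCXXXVI = 836
DXXXVI = 536
836 is larger

DCCCXXXVI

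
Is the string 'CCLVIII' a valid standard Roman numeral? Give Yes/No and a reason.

'CCLVIII': Check the rules: uses only the symbols I, V, X, L, C, D, M; no symbol is repeated more than three times in a row; V, L and D each appear at most once; no smaller symbol precedes a larger one (values never increase from left to right). Value: C (100) + C (100) + L (50) + V (5) + I (1) + I (1) + I (1) = 258. So it is a valid standard Roman numeral.

Yes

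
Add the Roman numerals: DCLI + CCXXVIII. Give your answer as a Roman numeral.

DCLI = 651
CCXXVIII = 228
651 + 228 = 879

DCCCLXXIX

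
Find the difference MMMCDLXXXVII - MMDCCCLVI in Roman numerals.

MMMCDLXXXVII = 3487
MMDCCCLVI = 2856
3487 - 2856 = 631

DCXXXI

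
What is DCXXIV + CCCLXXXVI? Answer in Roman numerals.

DCXXIV = 624
CCCLXXXVI = 386
624 + 386 = 1010

MX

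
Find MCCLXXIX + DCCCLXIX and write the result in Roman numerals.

MCCLXXIX = 1279
DCCCLXIX = 869
1279 + 869 = 2148

MMCXLVIII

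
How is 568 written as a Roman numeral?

Convert 568 to Roman numerals:
  568 contains 1×500 (D)
  68 contains 1×50 (L)
  18 contains 1×10 (X)
  8 contains 1×5 (V)
  3 contains 3×1 (III)

DLXVIII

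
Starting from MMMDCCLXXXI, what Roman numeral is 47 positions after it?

MMMDCCLXXXI = 3781
3781 + 47 = 3828

MMMDCCCXXVIII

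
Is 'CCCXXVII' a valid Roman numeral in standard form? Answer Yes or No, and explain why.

'CCCXXVII': Check the rules: uses only the symbols I, V, X, L, C, D, M; no symbol is repeated more than three times in a row; V, L and D each appear at most once; no smaller symbol precedes a larger one (values never increase from left to right). Value: C (100) + C (100) + C (100) + X (10) + X (10) + V (5) + I (1) + I (1) = 327. So it is a valid standard Roman numeral.

Yes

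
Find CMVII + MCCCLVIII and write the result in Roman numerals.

CMVII = 907
MCCCLVIII = 1358
907 + 1358 = 2265

MMCCLXV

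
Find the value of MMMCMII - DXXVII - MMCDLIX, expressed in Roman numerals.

MMMCMII = 3902, DXXVII = 527, MMCDLIX = 2459
3902 - 527 = 3375
3375 - 2459 = 916

CMXVI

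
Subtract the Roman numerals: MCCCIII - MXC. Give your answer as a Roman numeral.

MCCCIII = 1303
MXC = 1090
1303 - 1090 = 213

CCXIII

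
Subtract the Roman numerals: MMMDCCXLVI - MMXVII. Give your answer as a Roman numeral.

MMMDCCXLVI = 3746
MMXVII = 2017
3746 - 2017 = 1729

MDCCXXIX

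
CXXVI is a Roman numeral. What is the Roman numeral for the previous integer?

CXXVI = 126; previous is 125

CXXV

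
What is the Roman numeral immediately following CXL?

CXL = 140, so the next integer is 140 + 1 = 141

CXLI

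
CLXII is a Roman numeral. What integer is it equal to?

CLXII: C=100, L=50, X=10, I=1, I=1
100 + 50 + 10 + 1 + 1 = 162

162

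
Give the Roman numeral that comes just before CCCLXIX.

CCCLXIX = 369, so the previous integer is 369 - 1 = 368

CCCLXVIII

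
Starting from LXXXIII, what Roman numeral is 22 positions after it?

LXXXIII = 83
83 + 22 = 105

CV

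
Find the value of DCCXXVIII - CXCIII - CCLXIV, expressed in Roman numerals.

DCCXXVIII = 728, CXCIII = 193, CCLXIV = 264
728 - 193 = 535
535 - 264 = 271

CCLXXI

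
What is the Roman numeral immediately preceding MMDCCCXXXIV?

MMDCCCXXXIV = 2834; previous is 2833

MMDCCCXXXIII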